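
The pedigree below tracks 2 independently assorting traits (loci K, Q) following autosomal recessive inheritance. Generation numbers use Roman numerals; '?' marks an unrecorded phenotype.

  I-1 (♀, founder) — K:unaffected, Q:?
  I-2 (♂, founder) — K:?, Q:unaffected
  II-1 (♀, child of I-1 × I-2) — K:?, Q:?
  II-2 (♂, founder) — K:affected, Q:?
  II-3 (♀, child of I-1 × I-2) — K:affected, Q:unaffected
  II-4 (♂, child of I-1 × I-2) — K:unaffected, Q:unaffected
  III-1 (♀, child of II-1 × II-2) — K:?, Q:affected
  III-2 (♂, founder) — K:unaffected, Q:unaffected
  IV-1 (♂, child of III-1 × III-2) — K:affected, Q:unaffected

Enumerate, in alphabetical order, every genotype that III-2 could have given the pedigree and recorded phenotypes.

III-2 ∈ {Kk QQ, Kk Qq}

K/I-1 un ·: Kk
K/I-2 ? ·: Kk|kk
K/II-1 ? I-1×I-2: KK|Kk|kk
K/II-2 aff ·: kk
K/II-3 aff I-1×I-2: kk
K/II-4 un I-1×I-2: KK|Kk
K/III-1 ? II-1×II-2: Kk|kk
K/III-2 un ·: Kk
K/IV-1 aff III-1×III-2: kk
⇒ K over [I-1,I-2,II-1,II-2,II-3,II-4,III-1,III-2,IV-1]: 11 consistent
Q/I-1 ? ·: QQ|Qq|qq
Q/I-2 un ·: QQ|Qq
Q/II-1 ? I-1×I-2: Qq|qq
Q/II-2 ? ·: Qq|qq
Q/II-3 un I-1×I-2: QQ|Qq
Q/II-4 un I-1×I-2: QQ|Qq
Q/III-1 aff II-1×II-2: qq
Q/III-2 un ·: QQ|Qq
Q/IV-1 un III-1×III-2: Qq
⇒ Q over [I-1,I-2,II-1,II-2,II-3,II-4,III-1,III-2,IV-1]: 76 consistent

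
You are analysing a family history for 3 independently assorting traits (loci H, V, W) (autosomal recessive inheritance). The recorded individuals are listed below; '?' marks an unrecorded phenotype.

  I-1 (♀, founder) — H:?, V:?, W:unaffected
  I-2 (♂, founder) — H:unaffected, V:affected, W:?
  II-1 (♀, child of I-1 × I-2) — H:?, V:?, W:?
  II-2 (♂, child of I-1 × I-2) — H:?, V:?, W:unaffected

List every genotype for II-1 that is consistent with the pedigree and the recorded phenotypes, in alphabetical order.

II-1 ∈ {HH Vv WW, HH Vv Ww, HH Vv ww, HH vv WW, HH vv Ww, HH vv ww, Hh Vv WW, Hh Vv Ww, Hh Vv ww, Hh vv WW, Hh vv Ww, Hh vv ww, hh Vv WW, hh Vv Ww, hh Vv ww, hh vv WW, hh vv Ww, hh vv ww}

H/I-1 ? ·: HH|Hh|hh
H/I-2 un ·: HH|Hh
H/II-1 ? I-1×I-2: HH|Hh|hh
H/II-2 ? I-1×I-2: HH|Hh|hh
⇒ H over [I-1,I-2,II-1,II-2]: 23 consistent
V/I-1 ? ·: VV|Vv|vv
V/I-2 aff ·: vv
V/II-1 ? I-1×I-2: Vv|vv
V/II-2 ? I-1×I-2: Vv|vv
⇒ V over [I-1,I-2,II-1,II-2]: 6 consistent
W/I-1 un ·: WW|Ww
W/I-2 ? ·: WW|Ww|ww
W/II-1 ? I-1×I-2: WW|Ww|ww
W/II-2 un I-1×I-2: WW|Ww
⇒ W over [I-1,I-2,II-1,II-2]: 18 consistent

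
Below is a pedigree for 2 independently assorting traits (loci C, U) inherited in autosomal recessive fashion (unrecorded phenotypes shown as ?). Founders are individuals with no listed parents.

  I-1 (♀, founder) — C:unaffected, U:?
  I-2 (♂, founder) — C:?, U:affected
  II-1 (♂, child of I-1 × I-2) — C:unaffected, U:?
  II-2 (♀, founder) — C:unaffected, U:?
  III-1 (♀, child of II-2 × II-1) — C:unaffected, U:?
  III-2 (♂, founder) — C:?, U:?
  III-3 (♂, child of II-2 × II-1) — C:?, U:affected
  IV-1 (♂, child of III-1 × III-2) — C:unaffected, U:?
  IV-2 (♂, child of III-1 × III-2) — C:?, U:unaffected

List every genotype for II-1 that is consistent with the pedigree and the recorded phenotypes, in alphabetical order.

II-1 ∈ {CC Uu, CC uu, Cc Uu, Cc uu}

C/I-1 un ·: CC|Cc
C/I-2 ? ·: CC|Cc|cc
C/II-1 un I-1×I-2: CC|Cc
C/II-2 un ·: CC|Cc
C/III-1 un II-2×II-1: CC|Cc
C/III-2 ? ·: CC|Cc|cc
C/III-3 ? II-2×II-1: CC|Cc|cc
C/IV-1 un III-1×III-2: CC|Cc
C/IV-2 ? III-1×III-2: CC|Cc|cc
⇒ C over [I-1,I-2,II-1,II-2,III-1,III-2,III-3,IV-1,IV-2]: 618 consistent
U/I-1 ? ·: UU|Uu|uu
U/I-2 aff ·: uu
U/II-1 ? I-1×I-2: Uu|uu
U/II-2 ? ·: Uu|uu
U/III-1 ? II-2×II-1: UU|Uu|uu
U/III-2 ? ·: UU|Uu|uu
U/III-3 aff II-2×II-1: uu
U/IV-1 ? III-1×III-2: UU|Uu|uu
U/IV-2 un III-1×III-2: UU|Uu
⇒ U over [I-1,I-2,II-1,II-2,III-1,III-2,III-3,IV-1,IV-2]: 108 consistent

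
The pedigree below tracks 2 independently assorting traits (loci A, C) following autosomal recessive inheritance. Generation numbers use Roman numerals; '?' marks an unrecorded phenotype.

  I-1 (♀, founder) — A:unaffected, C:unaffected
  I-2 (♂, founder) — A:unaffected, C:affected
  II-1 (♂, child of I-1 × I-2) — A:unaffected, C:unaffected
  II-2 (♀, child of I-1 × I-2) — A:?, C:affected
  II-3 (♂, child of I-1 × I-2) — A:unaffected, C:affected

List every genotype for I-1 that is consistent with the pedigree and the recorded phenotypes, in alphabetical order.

I-1 ∈ {AA Cc, Aa Cc}

A/I-1 un ·: AA|Aa
A/I-2 un ·: AA|Aa
A/II-1 un I-1×I-2: AA|Aa
A/II-2 ? I-1×I-2: AA|Aa|aa
A/II-3 un I-1×I-2: AA|Aa
⇒ A over [I-1,I-2,II-1,II-2,II-3]: 29 consistent
C/I-1 un ·: Cc
C/I-2 aff ·: cc
C/II-1 un I-1×I-2: Cc
C/II-2 aff I-1×I-2: cc
C/II-3 aff I-1×I-2: cc
⇒ C over [I-1,I-2,II-1,II-2,II-3]: 1 consistent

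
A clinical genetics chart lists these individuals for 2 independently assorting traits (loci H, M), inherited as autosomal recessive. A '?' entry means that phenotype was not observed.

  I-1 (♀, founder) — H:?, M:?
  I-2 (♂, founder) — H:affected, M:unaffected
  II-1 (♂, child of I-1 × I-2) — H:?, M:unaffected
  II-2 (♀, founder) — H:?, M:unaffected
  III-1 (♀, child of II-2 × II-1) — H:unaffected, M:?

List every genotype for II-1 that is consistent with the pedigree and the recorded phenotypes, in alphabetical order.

II-1 ∈ {Hh MM, Hh Mm, hh MM, hh Mm}

H/I-1 ? ·: HH|Hh|hh
H/I-2 aff ·: hh
H/II-1 ? I-1×I-2: Hh|hh
H/II-2 ? ·: HH|Hh|hh
H/III-1 un II-2×II-1: HH|Hh
⇒ H over [I-1,I-2,II-1,II-2,III-1]: 14 consistent
M/I-1 ? ·: MM|Mm|mm
M/I-2 un ·: MM|Mm
M/II-1 un I-1×I-2: MM|Mm
M/II-2 un ·: MM|Mm
M/III-1 ? II-2×II-1: MM|Mm|mm
⇒ M over [I-1,I-2,II-1,II-2,III-1]: 37 consistent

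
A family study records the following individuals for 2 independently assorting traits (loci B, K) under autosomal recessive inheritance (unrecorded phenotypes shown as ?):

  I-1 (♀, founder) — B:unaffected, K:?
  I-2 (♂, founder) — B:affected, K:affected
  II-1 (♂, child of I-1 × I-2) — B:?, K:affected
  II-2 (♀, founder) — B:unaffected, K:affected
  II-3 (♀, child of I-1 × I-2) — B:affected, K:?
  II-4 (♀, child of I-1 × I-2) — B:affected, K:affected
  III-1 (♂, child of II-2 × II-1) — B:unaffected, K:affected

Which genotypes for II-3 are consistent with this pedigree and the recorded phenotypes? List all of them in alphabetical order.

B/I-1 un ·: Bb
B/I-2 aff ·: bb
B/II-1 ? I-1×I-2: Bb|bb
B/II-2 un ·: BB|Bb
B/II-3 aff I-1×I-2: bb
B/II-4 aff I-1×I-2: bb
B/III-1 un II-2×II-1: BB|Bb
⇒ B over [I-1,I-2,II-1,II-2,II-3,II-4,III-1]: 6 consistent
K/I-1 ? ·: Kk|kk
K/I-2 aff ·: kk
K/II-1 aff I-1×I-2: kk
K/II-2 aff ·: kk
K/II-3 ? I-1×I-2: Kk|kk
K/II-4 aff I-1×I-2: kk
K/III-1 aff II-2×II-1: kk
⇒ K over [I-1,I-2,II-1,II-2,II-3,II-4,III-1]: 3 consistent

II-3 ∈ {bb Kk, bb kk}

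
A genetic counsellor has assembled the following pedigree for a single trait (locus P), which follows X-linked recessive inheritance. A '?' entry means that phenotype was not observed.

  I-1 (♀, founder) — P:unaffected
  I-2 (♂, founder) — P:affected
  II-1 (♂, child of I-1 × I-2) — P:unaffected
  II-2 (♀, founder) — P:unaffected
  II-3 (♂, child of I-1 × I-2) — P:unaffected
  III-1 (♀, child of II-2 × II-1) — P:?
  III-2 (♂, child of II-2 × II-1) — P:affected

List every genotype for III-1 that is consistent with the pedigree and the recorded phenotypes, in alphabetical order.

P/I-1 un ·: X^PX^P|X^PX^p
P/I-2 aff ·: X^pY
P/II-1 un I-1×I-2: X^PY
P/II-2 un ·: X^PX^p
P/II-3 un I-1×I-2: X^PY
P/III-1 ? II-2×II-1: X^PX^P|X^PX^p
P/III-2 aff II-2×II-1: X^pY
⇒ P over [I-1,I-2,II-1,II-2,II-3,III-1,III-2]: 4 consistent

III-1 ∈ {X^PX^P, X^PX^p}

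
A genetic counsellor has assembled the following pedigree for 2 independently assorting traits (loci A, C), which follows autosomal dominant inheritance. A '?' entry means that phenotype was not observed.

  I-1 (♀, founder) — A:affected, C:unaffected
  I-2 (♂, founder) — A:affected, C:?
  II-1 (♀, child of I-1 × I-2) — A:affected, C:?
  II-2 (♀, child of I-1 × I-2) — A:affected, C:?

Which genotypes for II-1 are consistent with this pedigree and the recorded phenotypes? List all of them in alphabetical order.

II-1 ∈ {AA Cc, AA cc, Aa Cc, Aa cc}

A/I-1 aff ·: Aa|AA
A/I-2 aff ·: Aa|AA
A/II-1 aff I-1×I-2: Aa|AA
A/II-2 aff I-1×I-2: Aa|AA
⇒ A over [I-1,I-2,II-1,II-2]: 13 consistent
C/I-1 un ·: cc
C/I-2 ? ·: cc|Cc|CC
C/II-1 ? I-1×I-2: cc|Cc
C/II-2 ? I-1×I-2: cc|Cc
⇒ C over [I-1,I-2,II-1,II-2]: 6 consistent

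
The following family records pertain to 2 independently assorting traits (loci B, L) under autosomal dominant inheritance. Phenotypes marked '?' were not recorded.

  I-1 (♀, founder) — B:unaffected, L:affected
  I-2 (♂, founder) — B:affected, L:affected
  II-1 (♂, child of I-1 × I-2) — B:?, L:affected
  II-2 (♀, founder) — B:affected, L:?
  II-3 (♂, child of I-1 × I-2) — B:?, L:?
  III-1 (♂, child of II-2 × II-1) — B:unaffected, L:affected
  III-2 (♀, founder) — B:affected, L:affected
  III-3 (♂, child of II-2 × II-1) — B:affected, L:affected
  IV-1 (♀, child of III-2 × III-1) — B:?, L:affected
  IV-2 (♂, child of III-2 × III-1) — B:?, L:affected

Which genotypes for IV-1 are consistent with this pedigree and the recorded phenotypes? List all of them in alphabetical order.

B/I-1 un ·: bb
B/I-2 aff ·: Bb|BB
B/II-1 ? I-1×I-2: bb|Bb
B/II-2 aff ·: Bb
B/II-3 ? I-1×I-2: bb|Bb
B/III-1 un II-2×II-1: bb
B/III-2 aff ·: Bb|BB
B/III-3 aff II-2×II-1: Bb|BB
B/IV-1 ? III-2×III-1: bb|Bb
B/IV-2 ? III-2×III-1: bb|Bb
⇒ B over [I-1,I-2,II-1,II-2,II-3,III-1,III-2,III-3,IV-1,IV-2]: 40 consistent
L/I-1 aff ·: Ll|LL
L/I-2 aff ·: Ll|LL
L/II-1 aff I-1×I-2: Ll|LL
L/II-2 ? ·: ll|Ll|LL
L/II-3 ? I-1×I-2: ll|Ll|LL
L/III-1 aff II-2×II-1: Ll|LL
L/III-2 aff ·: Ll|LL
L/III-3 aff II-2×II-1: Ll|LL
L/IV-1 aff III-2×III-1: Ll|LL
L/IV-2 aff III-2×III-1: Ll|LL
⇒ L over [I-1,I-2,II-1,II-2,II-3,III-1,III-2,III-3,IV-1,IV-2]: 732 consistent

IV-1 ∈ {Bb LL, Bb Ll, bb LL, bb Ll}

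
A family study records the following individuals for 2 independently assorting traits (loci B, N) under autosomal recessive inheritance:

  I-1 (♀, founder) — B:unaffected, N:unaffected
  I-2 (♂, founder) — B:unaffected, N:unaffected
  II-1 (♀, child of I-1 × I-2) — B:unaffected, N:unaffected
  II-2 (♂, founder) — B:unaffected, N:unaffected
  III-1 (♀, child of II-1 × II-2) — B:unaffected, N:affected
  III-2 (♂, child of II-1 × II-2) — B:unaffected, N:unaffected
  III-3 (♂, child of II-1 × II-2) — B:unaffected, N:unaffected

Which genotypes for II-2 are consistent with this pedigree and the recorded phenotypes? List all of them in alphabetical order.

II-2 ∈ {BB Nn, Bb Nn}

B/I-1 un ·: BB|Bb
B/I-2 un ·: BB|Bb
B/II-1 un I-1×I-2: BB|Bb
B/II-2 un ·: BB|Bb
B/III-1 un II-1×II-2: BB|Bb
B/III-2 un II-1×II-2: BB|Bb
B/III-3 un II-1×II-2: BB|Bb
⇒ B over [I-1,I-2,II-1,II-2,III-1,III-2,III-3]: 84 consistent
N/I-1 un ·: NN|Nn
N/I-2 un ·: NN|Nn
N/II-1 un I-1×I-2: Nn
N/II-2 un ·: Nn
N/III-1 aff II-1×II-2: nn
N/III-2 un II-1×II-2: NN|Nn
N/III-3 un II-1×II-2: NN|Nn
⇒ N over [I-1,I-2,II-1,II-2,III-1,III-2,III-3]: 12 consistent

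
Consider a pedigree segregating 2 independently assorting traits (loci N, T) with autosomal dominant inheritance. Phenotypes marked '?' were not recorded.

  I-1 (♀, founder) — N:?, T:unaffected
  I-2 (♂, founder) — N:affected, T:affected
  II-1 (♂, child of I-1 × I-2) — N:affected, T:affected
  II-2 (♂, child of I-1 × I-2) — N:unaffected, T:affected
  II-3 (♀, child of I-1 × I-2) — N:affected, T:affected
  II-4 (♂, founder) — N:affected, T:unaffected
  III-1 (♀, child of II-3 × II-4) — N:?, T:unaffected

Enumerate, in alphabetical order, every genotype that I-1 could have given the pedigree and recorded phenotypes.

I-1 ∈ {Nn tt, nn tt}

N/I-1 ? ·: nn|Nn
N/I-2 aff ·: Nn
N/II-1 aff I-1×I-2: Nn|NN
N/II-2 un I-1×I-2: nn
N/II-3 aff I-1×I-2: Nn|NN
N/II-4 aff ·: Nn|NN
N/III-1 ? II-3×II-4: nn|Nn|NN
⇒ N over [I-1,I-2,II-1,II-2,II-3,II-4,III-1]: 21 consistent
T/I-1 un ·: tt
T/I-2 aff ·: Tt|TT
T/II-1 aff I-1×I-2: Tt
T/II-2 aff I-1×I-2: Tt
T/II-3 aff I-1×I-2: Tt
T/II-4 un ·: tt
T/III-1 un II-3×II-4: tt
⇒ T over [I-1,I-2,II-1,II-2,II-3,II-4,III-1]: 2 consistent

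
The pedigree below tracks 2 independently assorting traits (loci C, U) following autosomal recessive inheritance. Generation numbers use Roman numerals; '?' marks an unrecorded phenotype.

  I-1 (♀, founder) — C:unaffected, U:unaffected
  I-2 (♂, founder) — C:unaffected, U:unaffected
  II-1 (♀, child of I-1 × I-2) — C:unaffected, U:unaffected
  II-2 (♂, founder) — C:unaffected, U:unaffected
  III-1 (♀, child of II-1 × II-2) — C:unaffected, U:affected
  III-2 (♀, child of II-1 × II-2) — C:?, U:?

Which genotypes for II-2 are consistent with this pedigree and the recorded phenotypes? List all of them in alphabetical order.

C/I-1 un ·: CC|Cc
C/I-2 un ·: CC|Cc
C/II-1 un I-1×I-2: CC|Cc
C/II-2 un ·: CC|Cc
C/III-1 un II-1×II-2: CC|Cc
C/III-2 ? II-1×II-2: CC|Cc|cc
⇒ C over [I-1,I-2,II-1,II-2,III-1,III-2]: 50 consistent
U/I-1 un ·: UU|Uu
U/I-2 un ·: UU|Uu
U/II-1 un I-1×I-2: Uu
U/II-2 un ·: Uu
U/III-1 aff II-1×II-2: uu
U/III-2 ? II-1×II-2: UU|Uu|uu
⇒ U over [I-1,I-2,II-1,II-2,III-1,III-2]: 9 consistent

II-2 ∈ {CC Uu, Cc Uu}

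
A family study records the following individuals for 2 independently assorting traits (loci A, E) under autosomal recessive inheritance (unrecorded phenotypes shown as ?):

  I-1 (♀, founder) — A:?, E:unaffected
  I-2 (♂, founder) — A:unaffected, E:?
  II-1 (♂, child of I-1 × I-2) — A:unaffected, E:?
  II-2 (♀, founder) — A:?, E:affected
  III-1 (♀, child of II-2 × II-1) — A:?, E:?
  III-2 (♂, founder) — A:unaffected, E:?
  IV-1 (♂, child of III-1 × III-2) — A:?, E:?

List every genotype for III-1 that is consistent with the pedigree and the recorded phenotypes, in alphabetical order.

III-1 ∈ {AA Ee, AA ee, Aa Ee, Aa ee, aa Ee, aa ee}

A/I-1 ? ·: AA|Aa|aa
A/I-2 un ·: AA|Aa
A/II-1 un I-1×I-2: AA|Aa
A/II-2 ? ·: AA|Aa|aa
A/III-1 ? II-2×II-1: AA|Aa|aa
A/III-2 un ·: AA|Aa
A/IV-1 ? III-1×III-2: AA|Aa|aa
⇒ A over [I-1,I-2,II-1,II-2,III-1,III-2,IV-1]: 199 consistent
E/I-1 un ·: EE|Ee
E/I-2 ? ·: EE|Ee|ee
E/II-1 ? I-1×I-2: EE|Ee|ee
E/II-2 aff ·: ee
E/III-1 ? II-2×II-1: Ee|ee
E/III-2 ? ·: EE|Ee|ee
E/IV-1 ? III-1×III-2: EE|Ee|ee
⇒ E over [I-1,I-2,II-1,II-2,III-1,III-2,IV-1]: 91 consistent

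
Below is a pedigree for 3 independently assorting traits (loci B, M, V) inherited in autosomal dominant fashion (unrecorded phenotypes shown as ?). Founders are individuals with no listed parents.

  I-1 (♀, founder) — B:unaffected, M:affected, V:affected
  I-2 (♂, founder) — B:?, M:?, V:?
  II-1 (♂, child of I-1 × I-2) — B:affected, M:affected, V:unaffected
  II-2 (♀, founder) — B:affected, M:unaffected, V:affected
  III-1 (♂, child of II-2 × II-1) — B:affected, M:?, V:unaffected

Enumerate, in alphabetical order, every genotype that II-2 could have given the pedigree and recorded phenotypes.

II-2 ∈ {BB mm Vv, Bb mm Vv}

B/I-1 un ·: bb
B/I-2 ? ·: Bb|BB
B/II-1 aff I-1×I-2: Bb
B/II-2 aff ·: Bb|BB
B/III-1 aff II-2×II-1: Bb|BB
⇒ B over [I-1,I-2,II-1,II-2,III-1]: 8 consistent
M/I-1 aff ·: Mm|MM
M/I-2 ? ·: mm|Mm|MM
M/II-1 aff I-1×I-2: Mm|MM
M/II-2 un ·: mm
M/III-1 ? II-2×II-1: mm|Mm
⇒ M over [I-1,I-2,II-1,II-2,III-1]: 14 consistent
V/I-1 aff ·: Vv
V/I-2 ? ·: vv|Vv
V/II-1 un I-1×I-2: vv
V/II-2 aff ·: Vv
V/III-1 un II-2×II-1: vv
⇒ V over [I-1,I-2,II-1,II-2,III-1]: 2 consistent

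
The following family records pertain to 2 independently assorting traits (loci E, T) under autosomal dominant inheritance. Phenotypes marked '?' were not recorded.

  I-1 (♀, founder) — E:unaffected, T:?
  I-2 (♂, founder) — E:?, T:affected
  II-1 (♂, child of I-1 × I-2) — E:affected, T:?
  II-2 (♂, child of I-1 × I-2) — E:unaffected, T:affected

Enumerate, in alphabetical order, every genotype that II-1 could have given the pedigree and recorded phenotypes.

II-1 ∈ {Ee TT, Ee Tt, Ee tt}

E/I-1 un ·: ee
E/I-2 ? ·: Ee
E/II-1 aff I-1×I-2: Ee
E/II-2 un I-1×I-2: ee
⇒ E over [I-1,I-2,II-1,II-2]: 1 consistent
T/I-1 ? ·: tt|Tt|TT
T/I-2 aff ·: Tt|TT
T/II-1 ? I-1×I-2: tt|Tt|TT
T/II-2 aff I-1×I-2: Tt|TT
⇒ T over [I-1,I-2,II-1,II-2]: 18 consistent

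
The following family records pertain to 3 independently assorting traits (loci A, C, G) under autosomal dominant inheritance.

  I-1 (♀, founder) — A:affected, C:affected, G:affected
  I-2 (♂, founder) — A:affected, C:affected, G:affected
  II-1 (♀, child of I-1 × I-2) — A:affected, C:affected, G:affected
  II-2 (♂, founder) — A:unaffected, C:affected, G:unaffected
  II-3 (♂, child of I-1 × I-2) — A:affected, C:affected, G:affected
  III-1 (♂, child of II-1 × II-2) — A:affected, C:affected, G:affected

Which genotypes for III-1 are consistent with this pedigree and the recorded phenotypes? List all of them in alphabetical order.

A/I-1 aff ·: Aa|AA
A/I-2 aff ·: Aa|AA
A/II-1 aff I-1×I-2: Aa|AA
A/II-2 un ·: aa
A/II-3 aff I-1×I-2: Aa|AA
A/III-1 aff II-1×II-2: Aa
⇒ A over [I-1,I-2,II-1,II-2,II-3,III-1]: 13 consistent
C/I-1 aff ·: Cc|CC
C/I-2 aff ·: Cc|CC
C/II-1 aff I-1×I-2: Cc|CC
C/II-2 aff ·: Cc|CC
C/II-3 aff I-1×I-2: Cc|CC
C/III-1 aff II-1×II-2: Cc|CC
⇒ C over [I-1,I-2,II-1,II-2,II-3,III-1]: 45 consistent
G/I-1 aff ·: Gg|GG
G/I-2 aff ·: Gg|GG
G/II-1 aff I-1×I-2: Gg|GG
G/II-2 un ·: gg
G/II-3 aff I-1×I-2: Gg|GG
G/III-1 aff II-1×II-2: Gg
⇒ G over [I-1,I-2,II-1,II-2,II-3,III-1]: 13 consistent

III-1 ∈ {Aa CC Gg, Aa Cc Gg}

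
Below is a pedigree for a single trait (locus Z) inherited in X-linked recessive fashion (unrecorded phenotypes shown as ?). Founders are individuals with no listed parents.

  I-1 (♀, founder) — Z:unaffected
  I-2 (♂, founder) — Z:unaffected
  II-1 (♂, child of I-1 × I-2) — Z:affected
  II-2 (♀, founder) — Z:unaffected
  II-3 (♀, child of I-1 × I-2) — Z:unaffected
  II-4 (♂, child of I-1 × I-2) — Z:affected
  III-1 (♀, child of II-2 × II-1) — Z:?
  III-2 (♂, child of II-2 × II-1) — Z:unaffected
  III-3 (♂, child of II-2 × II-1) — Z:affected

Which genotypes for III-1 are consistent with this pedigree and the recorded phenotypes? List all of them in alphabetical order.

III-1 ∈ {X^ZX^z, X^zX^z}

Z/I-1 un ·: X^ZX^z
Z/I-2 un ·: X^ZY
Z/II-1 aff I-1×I-2: X^zY
Z/II-2 un ·: X^ZX^z
Z/II-3 un I-1×I-2: X^ZX^Z|X^ZX^z
Z/II-4 aff I-1×I-2: X^zY
Z/III-1 ? II-2×II-1: X^ZX^z|X^zX^z
Z/III-2 un II-2×II-1: X^ZY
Z/III-3 aff II-2×II-1: X^zY
⇒ Z over [I-1,I-2,II-1,II-2,II-3,II-4,III-1,III-2,III-3]: 4 consistent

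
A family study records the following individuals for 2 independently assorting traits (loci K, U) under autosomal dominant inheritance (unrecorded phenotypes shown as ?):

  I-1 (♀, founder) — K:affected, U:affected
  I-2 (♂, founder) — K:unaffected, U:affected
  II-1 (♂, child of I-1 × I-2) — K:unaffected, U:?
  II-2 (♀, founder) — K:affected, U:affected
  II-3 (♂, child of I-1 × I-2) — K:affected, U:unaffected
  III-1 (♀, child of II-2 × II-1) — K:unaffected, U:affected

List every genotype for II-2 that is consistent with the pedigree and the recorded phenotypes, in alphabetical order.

K/I-1 aff ·: Kk
K/I-2 un ·: kk
K/II-1 un I-1×I-2: kk
K/II-2 aff ·: Kk
K/II-3 aff I-1×I-2: Kk
K/III-1 un II-2×II-1: kk
⇒ K over [I-1,I-2,II-1,II-2,II-3,III-1]: 1 consistent
U/I-1 aff ·: Uu
U/I-2 aff ·: Uu
U/II-1 ? I-1×I-2: uu|Uu|UU
U/II-2 aff ·: Uu|UU
U/II-3 un I-1×I-2: uu
U/III-1 aff II-2×II-1: Uu|UU
⇒ U over [I-1,I-2,II-1,II-2,II-3,III-1]: 9 consistent

II-2 ∈ {Kk UU, Kk Uu}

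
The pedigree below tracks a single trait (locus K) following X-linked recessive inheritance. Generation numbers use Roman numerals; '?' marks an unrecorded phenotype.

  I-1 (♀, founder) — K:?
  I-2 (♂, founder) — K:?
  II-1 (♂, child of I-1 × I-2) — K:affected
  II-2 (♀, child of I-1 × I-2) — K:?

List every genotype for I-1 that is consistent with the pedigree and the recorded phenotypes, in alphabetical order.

I-1 ∈ {X^KX^k, X^kX^k}

K/I-1 ? ·: X^KX^k|X^kX^k
K/I-2 ? ·: X^KY|X^kY
K/II-1 aff I-1×I-2: X^kY
K/II-2 ? I-1×I-2: X^KX^K|X^KX^k|X^kX^k
⇒ K over [I-1,I-2,II-1,II-2]: 6 consistent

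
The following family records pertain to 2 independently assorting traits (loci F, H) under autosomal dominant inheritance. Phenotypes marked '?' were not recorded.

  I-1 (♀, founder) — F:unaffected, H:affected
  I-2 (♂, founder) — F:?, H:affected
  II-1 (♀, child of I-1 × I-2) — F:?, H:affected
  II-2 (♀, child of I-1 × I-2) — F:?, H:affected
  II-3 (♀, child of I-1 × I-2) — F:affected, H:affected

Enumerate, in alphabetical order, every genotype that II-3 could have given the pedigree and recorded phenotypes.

II-3 ∈ {Ff HH, Ff Hh}

F/I-1 un ·: ff
F/I-2 ? ·: Ff|FF
F/II-1 ? I-1×I-2: ff|Ff
F/II-2 ? I-1×I-2: ff|Ff
F/II-3 aff I-1×I-2: Ff
⇒ F over [I-1,I-2,II-1,II-2,II-3]: 5 consistent
H/I-1 aff ·: Hh|HH
H/I-2 aff ·: Hh|HH
H/II-1 aff I-1×I-2: Hh|HH
H/II-2 aff I-1×I-2: Hh|HH
H/II-3 aff I-1×I-2: Hh|HH
⇒ H over [I-1,I-2,II-1,II-2,II-3]: 25 consistent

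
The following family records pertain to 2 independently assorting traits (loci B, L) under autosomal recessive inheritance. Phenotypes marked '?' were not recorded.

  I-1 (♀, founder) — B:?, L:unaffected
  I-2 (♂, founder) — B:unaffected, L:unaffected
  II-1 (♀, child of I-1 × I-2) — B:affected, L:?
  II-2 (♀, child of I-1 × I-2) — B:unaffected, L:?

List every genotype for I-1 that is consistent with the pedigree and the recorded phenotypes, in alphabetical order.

B/I-1 ? ·: Bb|bb
B/I-2 un ·: Bb
B/II-1 aff I-1×I-2: bb
B/II-2 un I-1×I-2: BB|Bb
⇒ B over [I-1,I-2,II-1,II-2]: 3 consistent
L/I-1 un ·: LL|Ll
L/I-2 un ·: LL|Ll
L/II-1 ? I-1×I-2: LL|Ll|ll
L/II-2 ? I-1×I-2: LL|Ll|ll
⇒ L over [I-1,I-2,II-1,II-2]: 18 consistent

I-1 ∈ {Bb LL, Bb Ll, bb LL, bb Ll}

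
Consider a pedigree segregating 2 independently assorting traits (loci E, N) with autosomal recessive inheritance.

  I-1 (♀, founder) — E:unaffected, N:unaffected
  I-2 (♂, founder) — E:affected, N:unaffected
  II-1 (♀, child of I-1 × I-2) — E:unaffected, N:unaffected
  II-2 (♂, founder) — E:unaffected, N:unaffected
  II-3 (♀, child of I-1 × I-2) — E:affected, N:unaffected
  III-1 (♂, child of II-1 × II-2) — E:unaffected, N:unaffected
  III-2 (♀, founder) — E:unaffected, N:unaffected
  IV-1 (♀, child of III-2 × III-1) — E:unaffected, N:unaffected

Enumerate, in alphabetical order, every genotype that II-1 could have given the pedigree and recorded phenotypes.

E/I-1 un ·: Ee
E/I-2 aff ·: ee
E/II-1 un I-1×I-2: Ee
E/II-2 un ·: EE|Ee
E/II-3 aff I-1×I-2: ee
E/III-1 un II-1×II-2: EE|Ee
E/III-2 un ·: EE|Ee
E/IV-1 un III-2×III-1: EE|Ee
⇒ E over [I-1,I-2,II-1,II-2,II-3,III-1,III-2,IV-1]: 14 consistent
N/I-1 un ·: NN|Nn
N/I-2 un ·: NN|Nn
N/II-1 un I-1×I-2: NN|Nn
N/II-2 un ·: NN|Nn
N/II-3 un I-1×I-2: NN|Nn
N/III-1 un II-1×II-2: NN|Nn
N/III-2 un ·: NN|Nn
N/IV-1 un III-2×III-1: NN|Nn
⇒ N over [I-1,I-2,II-1,II-2,II-3,III-1,III-2,IV-1]: 154 consistent

II-1 ∈ {Ee NN, Ee Nn}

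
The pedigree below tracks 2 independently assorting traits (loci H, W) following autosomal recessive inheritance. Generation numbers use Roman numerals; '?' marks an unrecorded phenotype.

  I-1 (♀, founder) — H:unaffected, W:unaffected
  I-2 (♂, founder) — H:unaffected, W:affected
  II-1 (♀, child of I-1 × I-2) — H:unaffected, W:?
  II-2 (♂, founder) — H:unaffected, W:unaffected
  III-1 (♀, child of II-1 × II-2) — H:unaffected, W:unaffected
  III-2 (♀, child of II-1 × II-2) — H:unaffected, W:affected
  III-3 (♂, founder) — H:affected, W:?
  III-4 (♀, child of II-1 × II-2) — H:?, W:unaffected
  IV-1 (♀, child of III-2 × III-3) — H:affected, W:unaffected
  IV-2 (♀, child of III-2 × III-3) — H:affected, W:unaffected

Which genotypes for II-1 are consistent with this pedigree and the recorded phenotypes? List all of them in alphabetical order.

II-1 ∈ {HH Ww, HH ww, Hh Ww, Hh ww}

H/I-1 un ·: HH|Hh
H/I-2 un ·: HH|Hh
H/II-1 un I-1×I-2: HH|Hh
H/II-2 un ·: HH|Hh
H/III-1 un II-1×II-2: HH|Hh
H/III-2 un II-1×II-2: Hh
H/III-3 aff ·: hh
H/III-4 ? II-1×II-2: HH|Hh|hh
H/IV-1 aff III-2×III-3: hh
H/IV-2 aff III-2×III-3: hh
⇒ H over [I-1,I-2,II-1,II-2,III-1,III-2,III-3,III-4,IV-1,IV-2]: 46 consistent
W/I-1 un ·: WW|Ww
W/I-2 aff ·: ww
W/II-1 ? I-1×I-2: Ww|ww
W/II-2 un ·: Ww
W/III-1 un II-1×II-2: WW|Ww
W/III-2 aff II-1×II-2: ww
W/III-3 ? ·: WW|Ww
W/III-4 un II-1×II-2: WW|Ww
W/IV-1 un III-2×III-3: Ww
W/IV-2 un III-2×III-3: Ww
⇒ W over [I-1,I-2,II-1,II-2,III-1,III-2,III-3,III-4,IV-1,IV-2]: 18 consistent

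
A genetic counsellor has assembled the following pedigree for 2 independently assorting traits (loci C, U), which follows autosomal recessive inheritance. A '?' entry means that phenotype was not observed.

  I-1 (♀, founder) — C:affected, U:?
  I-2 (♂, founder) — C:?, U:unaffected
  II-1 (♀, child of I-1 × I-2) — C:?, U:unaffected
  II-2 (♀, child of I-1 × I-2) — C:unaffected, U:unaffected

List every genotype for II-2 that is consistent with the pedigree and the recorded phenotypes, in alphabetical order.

C/I-1 aff ·: cc
C/I-2 ? ·: CC|Cc
C/II-1 ? I-1×I-2: Cc|cc
C/II-2 un I-1×I-2: Cc
⇒ C over [I-1,I-2,II-1,II-2]: 3 consistent
U/I-1 ? ·: UU|Uu|uu
U/I-2 un ·: UU|Uu
U/II-1 un I-1×I-2: UU|Uu
U/II-2 un I-1×I-2: UU|Uu
⇒ U over [I-1,I-2,II-1,II-2]: 15 consistent

II-2 ∈ {Cc UU, Cc Uu}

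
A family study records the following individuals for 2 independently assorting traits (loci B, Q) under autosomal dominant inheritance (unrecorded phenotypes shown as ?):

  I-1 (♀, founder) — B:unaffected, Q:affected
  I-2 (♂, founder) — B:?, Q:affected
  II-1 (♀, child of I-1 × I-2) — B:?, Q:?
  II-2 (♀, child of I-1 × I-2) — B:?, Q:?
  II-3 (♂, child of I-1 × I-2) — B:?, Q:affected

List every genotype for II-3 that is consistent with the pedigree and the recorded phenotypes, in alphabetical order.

B/I-1 un ·: bb
B/I-2 ? ·: bb|Bb|BB
B/II-1 ? I-1×I-2: bb|Bb
B/II-2 ? I-1×I-2: bb|Bb
B/II-3 ? I-1×I-2: bb|Bb
⇒ B over [I-1,I-2,II-1,II-2,II-3]: 10 consistent
Q/I-1 aff ·: Qq|QQ
Q/I-2 aff ·: Qq|QQ
Q/II-1 ? I-1×I-2: qq|Qq|QQ
Q/II-2 ? I-1×I-2: qq|Qq|QQ
Q/II-3 aff I-1×I-2: Qq|QQ
⇒ Q over [I-1,I-2,II-1,II-2,II-3]: 35 consistent

II-3 ∈ {Bb QQ, Bb Qq, bb QQ, bb Qq}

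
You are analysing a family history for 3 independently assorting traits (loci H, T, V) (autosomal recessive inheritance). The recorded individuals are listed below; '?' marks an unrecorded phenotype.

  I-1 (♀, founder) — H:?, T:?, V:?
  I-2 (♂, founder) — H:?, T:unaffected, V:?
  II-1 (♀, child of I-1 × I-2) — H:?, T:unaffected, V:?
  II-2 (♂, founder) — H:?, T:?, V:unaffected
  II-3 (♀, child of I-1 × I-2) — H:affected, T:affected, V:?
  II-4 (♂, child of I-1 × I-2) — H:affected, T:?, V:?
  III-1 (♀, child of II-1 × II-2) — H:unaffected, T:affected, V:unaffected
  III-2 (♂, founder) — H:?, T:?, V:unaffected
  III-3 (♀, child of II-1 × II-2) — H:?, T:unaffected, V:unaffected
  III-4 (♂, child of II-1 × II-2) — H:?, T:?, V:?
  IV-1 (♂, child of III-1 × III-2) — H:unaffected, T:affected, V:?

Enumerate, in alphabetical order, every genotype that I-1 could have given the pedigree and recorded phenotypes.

H/I-1 ? ·: Hh|hh
H/I-2 ? ·: Hh|hh
H/II-1 ? I-1×I-2: HH|Hh|hh
H/II-2 ? ·: HH|Hh|hh
H/II-3 aff I-1×I-2: hh
H/II-4 aff I-1×I-2: hh
H/III-1 un II-1×II-2: HH|Hh
H/III-2 ? ·: HH|Hh|hh
H/III-3 ? II-1×II-2: HH|Hh|hh
H/III-4 ? II-1×II-2: HH|Hh|hh
H/IV-1 un III-1×III-2: HH|Hh
⇒ H over [I-1,I-2,II-1,II-2,II-3,II-4,III-1,III-2,III-3,III-4,IV-1]: 556 consistent
T/I-1 ? ·: Tt|tt
T/I-2 un ·: Tt
T/II-1 un I-1×I-2: Tt
T/II-2 ? ·: Tt|tt
T/II-3 aff I-1×I-2: tt
T/II-4 ? I-1×I-2: TT|Tt|tt
T/III-1 aff II-1×II-2: tt
T/III-2 ? ·: Tt|tt
T/III-3 un II-1×II-2: TT|Tt
T/III-4 ? II-1×II-2: TT|Tt|tt
T/IV-1 aff III-1×III-2: tt
⇒ T over [I-1,I-2,II-1,II-2,II-3,II-4,III-1,III-2,III-3,III-4,IV-1]: 80 consistent
V/I-1 ? ·: VV|Vv|vv
V/I-2 ? ·: VV|Vv|vv
V/II-1 ? I-1×I-2: VV|Vv|vv
V/II-2 un ·: VV|Vv
V/II-3 ? I-1×I-2: VV|Vv|vv
V/II-4 ? I-1×I-2: VV|Vv|vv
V/III-1 un II-1×II-2: VV|Vv
V/III-2 un ·: VV|Vv
V/III-3 un II-1×II-2: VV|Vv
V/III-4 ? II-1×II-2: VV|Vv|vv
V/IV-1 ? III-1×III-2: VV|Vv|vv
⇒ V over [I-1,I-2,II-1,II-2,II-3,II-4,III-1,III-2,III-3,III-4,IV-1]: 3060 consistent

I-1 ∈ {Hh Tt VV, Hh Tt Vv, Hh Tt vv, Hh tt VV, Hh tt Vv, Hh tt vv, hh Tt VV, hh Tt Vv, hh Tt vv, hh tt VV, hh tt Vv, hh tt vv}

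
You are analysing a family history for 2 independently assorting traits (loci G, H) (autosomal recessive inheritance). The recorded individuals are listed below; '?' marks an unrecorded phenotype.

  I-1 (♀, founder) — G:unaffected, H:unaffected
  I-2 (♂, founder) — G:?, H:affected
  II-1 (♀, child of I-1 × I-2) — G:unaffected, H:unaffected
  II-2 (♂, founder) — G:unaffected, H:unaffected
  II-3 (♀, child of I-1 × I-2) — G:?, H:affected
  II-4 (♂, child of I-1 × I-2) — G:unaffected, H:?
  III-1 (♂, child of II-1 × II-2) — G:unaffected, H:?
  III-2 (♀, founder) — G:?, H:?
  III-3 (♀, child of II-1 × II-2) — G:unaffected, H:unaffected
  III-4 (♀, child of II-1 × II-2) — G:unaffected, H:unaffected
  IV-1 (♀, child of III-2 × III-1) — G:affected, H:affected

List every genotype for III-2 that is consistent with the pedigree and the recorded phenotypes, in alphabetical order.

III-2 ∈ {Gg Hh, Gg hh, gg Hh, gg hh}

G/I-1 un ·: GG|Gg
G/I-2 ? ·: GG|Gg|gg
G/II-1 un I-1×I-2: GG|Gg
G/II-2 un ·: GG|Gg
G/II-3 ? I-1×I-2: GG|Gg|gg
G/II-4 un I-1×I-2: GG|Gg
G/III-1 un II-1×II-2: Gg
G/III-2 ? ·: Gg|gg
G/III-3 un II-1×II-2: GG|Gg
G/III-4 un II-1×II-2: GG|Gg
G/IV-1 aff III-2×III-1: gg
⇒ G over [I-1,I-2,II-1,II-2,II-3,II-4,III-1,III-2,III-3,III-4,IV-1]: 392 consistent
H/I-1 un ·: Hh
H/I-2 aff ·: hh
H/II-1 un I-1×I-2: Hh
H/II-2 un ·: HH|Hh
H/II-3 aff I-1×I-2: hh
H/II-4 ? I-1×I-2: Hh|hh
H/III-1 ? II-1×II-2: Hh|hh
H/III-2 ? ·: Hh|hh
H/III-3 un II-1×II-2: HH|Hh
H/III-4 un II-1×II-2: HH|Hh
H/IV-1 aff III-2×III-1: hh
⇒ H over [I-1,I-2,II-1,II-2,II-3,II-4,III-1,III-2,III-3,III-4,IV-1]: 48 consistent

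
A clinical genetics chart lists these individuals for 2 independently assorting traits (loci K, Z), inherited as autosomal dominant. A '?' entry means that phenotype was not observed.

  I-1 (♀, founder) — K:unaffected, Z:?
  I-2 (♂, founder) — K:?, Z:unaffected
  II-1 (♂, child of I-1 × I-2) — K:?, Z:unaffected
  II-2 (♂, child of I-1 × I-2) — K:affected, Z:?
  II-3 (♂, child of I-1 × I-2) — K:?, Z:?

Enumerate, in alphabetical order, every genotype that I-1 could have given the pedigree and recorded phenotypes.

I-1 ∈ {kk Zz, kk zz}

K/I-1 un ·: kk
K/I-2 ? ·: Kk|KK
K/II-1 ? I-1×I-2: kk|Kk
K/II-2 aff I-1×I-2: Kk
K/II-3 ? I-1×I-2: kk|Kk
⇒ K over [I-1,I-2,II-1,II-2,II-3]: 5 consistent
Z/I-1 ? ·: zz|Zz
Z/I-2 un ·: zz
Z/II-1 un I-1×I-2: zz
Z/II-2 ? I-1×I-2: zz|Zz
Z/II-3 ? I-1×I-2: zz|Zz
⇒ Z over [I-1,I-2,II-1,II-2,II-3]: 5 consistent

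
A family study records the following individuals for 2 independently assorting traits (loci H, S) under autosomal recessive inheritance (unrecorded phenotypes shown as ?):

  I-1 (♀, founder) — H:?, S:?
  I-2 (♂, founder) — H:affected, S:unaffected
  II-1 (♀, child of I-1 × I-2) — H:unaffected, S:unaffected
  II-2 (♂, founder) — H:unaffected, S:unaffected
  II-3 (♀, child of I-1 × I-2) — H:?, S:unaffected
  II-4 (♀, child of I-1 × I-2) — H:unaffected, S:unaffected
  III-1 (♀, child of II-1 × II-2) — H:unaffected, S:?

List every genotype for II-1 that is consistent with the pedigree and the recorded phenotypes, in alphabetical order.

H/I-1 ? ·: HH|Hh
H/I-2 aff ·: hh
H/II-1 un I-1×I-2: Hh
H/II-2 un ·: HH|Hh
H/II-3 ? I-1×I-2: Hh|hh
H/II-4 un I-1×I-2: Hh
H/III-1 un II-1×II-2: HH|Hh
⇒ H over [I-1,I-2,II-1,II-2,II-3,II-4,III-1]: 12 consistent
S/I-1 ? ·: SS|Ss|ss
S/I-2 un ·: SS|Ss
S/II-1 un I-1×I-2: SS|Ss
S/II-2 un ·: SS|Ss
S/II-3 un I-1×I-2: SS|Ss
S/II-4 un I-1×I-2: SS|Ss
S/III-1 ? II-1×II-2: SS|Ss|ss
⇒ S over [I-1,I-2,II-1,II-2,II-3,II-4,III-1]: 109 consistent

II-1 ∈ {Hh SS, Hh Ss}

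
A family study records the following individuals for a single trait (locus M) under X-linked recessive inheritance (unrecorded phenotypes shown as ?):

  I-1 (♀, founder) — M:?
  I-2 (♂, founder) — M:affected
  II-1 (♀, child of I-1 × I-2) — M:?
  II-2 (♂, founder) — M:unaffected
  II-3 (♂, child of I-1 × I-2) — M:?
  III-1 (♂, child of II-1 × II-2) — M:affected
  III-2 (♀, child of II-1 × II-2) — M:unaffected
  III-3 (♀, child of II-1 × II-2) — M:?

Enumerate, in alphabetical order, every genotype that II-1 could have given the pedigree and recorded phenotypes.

M/I-1 ? ·: X^MX^M|X^MX^m|X^mX^m
M/I-2 aff ·: X^mY
M/II-1 ? I-1×I-2: X^MX^m|X^mX^m
M/II-2 un ·: X^MY
M/II-3 ? I-1×I-2: X^MY|X^mY
M/III-1 aff II-1×II-2: X^mY
M/III-2 un II-1×II-2: X^MX^M|X^MX^m
M/III-3 ? II-1×II-2: X^MX^M|X^MX^m
⇒ M over [I-1,I-2,II-1,II-2,II-3,III-1,III-2,III-3]: 15 consistent

II-1 ∈ {X^MX^m, X^mX^m}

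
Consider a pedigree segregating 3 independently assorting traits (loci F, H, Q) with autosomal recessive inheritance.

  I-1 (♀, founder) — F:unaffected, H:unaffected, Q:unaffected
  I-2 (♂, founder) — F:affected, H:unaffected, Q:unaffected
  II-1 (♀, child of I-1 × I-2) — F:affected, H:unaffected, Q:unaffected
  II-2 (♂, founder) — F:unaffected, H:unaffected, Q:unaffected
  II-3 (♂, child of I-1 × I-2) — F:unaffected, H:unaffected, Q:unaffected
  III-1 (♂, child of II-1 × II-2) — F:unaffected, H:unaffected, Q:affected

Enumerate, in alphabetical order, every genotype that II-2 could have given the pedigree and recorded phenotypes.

II-2 ∈ {FF HH Qq, FF Hh Qq, Ff HH Qq, Ff Hh Qq}

F/I-1 un ·: Ff
F/I-2 aff ·: ff
F/II-1 aff I-1×I-2: ff
F/II-2 un ·: FF|Ff
F/II-3 un I-1×I-2: Ff
F/III-1 un II-1×II-2: Ff
⇒ F over [I-1,I-2,II-1,II-2,II-3,III-1]: 2 consistent
H/I-1 un ·: HH|Hh
H/I-2 un ·: HH|Hh
H/II-1 un I-1×I-2: HH|Hh
H/II-2 un ·: HH|Hh
H/II-3 un I-1×I-2: HH|Hh
H/III-1 un II-1×II-2: HH|Hh
⇒ H over [I-1,I-2,II-1,II-2,II-3,III-1]: 45 consistent
Q/I-1 un ·: QQ|Qq
Q/I-2 un ·: QQ|Qq
Q/II-1 un I-1×I-2: Qq
Q/II-2 un ·: Qq
Q/II-3 un I-1×I-2: QQ|Qq
Q/III-1 aff II-1×II-2: qq
⇒ Q over [I-1,I-2,II-1,II-2,II-3,III-1]: 6 consistent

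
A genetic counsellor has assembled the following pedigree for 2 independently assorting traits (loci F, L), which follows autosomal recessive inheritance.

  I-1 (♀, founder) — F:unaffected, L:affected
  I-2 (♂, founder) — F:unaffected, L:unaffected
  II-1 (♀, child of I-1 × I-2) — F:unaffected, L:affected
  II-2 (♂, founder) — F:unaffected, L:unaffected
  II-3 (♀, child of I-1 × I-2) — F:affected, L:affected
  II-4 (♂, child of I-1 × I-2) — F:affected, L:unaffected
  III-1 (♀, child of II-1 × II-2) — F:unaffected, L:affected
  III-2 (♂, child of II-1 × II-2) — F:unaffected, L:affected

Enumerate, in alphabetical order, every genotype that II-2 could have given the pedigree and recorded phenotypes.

F/I-1 un ·: Ff
F/I-2 un ·: Ff
F/II-1 un I-1×I-2: FF|Ff
F/II-2 un ·: FF|Ff
F/II-3 aff I-1×I-2: ff
F/II-4 aff I-1×I-2: ff
F/III-1 un II-1×II-2: FF|Ff
F/III-2 un II-1×II-2: FF|Ff
⇒ F over [I-1,I-2,II-1,II-2,II-3,II-4,III-1,III-2]: 13 consistent
L/I-1 aff ·: ll
L/I-2 un ·: Ll
L/II-1 aff I-1×I-2: ll
L/II-2 un ·: Ll
L/II-3 aff I-1×I-2: ll
L/II-4 un I-1×I-2: Ll
L/III-1 aff II-1×II-2: ll
L/III-2 aff II-1×II-2: ll
⇒ L over [I-1,I-2,II-1,II-2,II-3,II-4,III-1,III-2]: 1 consistent

II-2 ∈ {FF Ll, Ff Ll}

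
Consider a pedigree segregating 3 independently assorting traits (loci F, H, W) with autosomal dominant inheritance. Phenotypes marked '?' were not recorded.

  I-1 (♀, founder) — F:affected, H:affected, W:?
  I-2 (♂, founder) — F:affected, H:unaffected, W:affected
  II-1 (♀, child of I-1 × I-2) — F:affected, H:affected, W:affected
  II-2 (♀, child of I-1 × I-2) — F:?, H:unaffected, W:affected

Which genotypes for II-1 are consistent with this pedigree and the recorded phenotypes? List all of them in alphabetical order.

II-1 ∈ {FF Hh WW, FF Hh Ww, Ff Hh WW, Ff Hh Ww}

F/I-1 aff ·: Ff|FF
F/I-2 aff ·: Ff|FF
F/II-1 aff I-1×I-2: Ff|FF
F/II-2 ? I-1×I-2: ff|Ff|FF
⇒ F over [I-1,I-2,II-1,II-2]: 15 consistent
H/I-1 aff ·: Hh
H/I-2 un ·: hh
H/II-1 aff I-1×I-2: Hh
H/II-2 un I-1×I-2: hh
⇒ H over [I-1,I-2,II-1,II-2]: 1 consistent
W/I-1 ? ·: ww|Ww|WW
W/I-2 aff ·: Ww|WW
W/II-1 aff I-1×I-2: Ww|WW
W/II-2 aff I-1×I-2: Ww|WW
⇒ W over [I-1,I-2,II-1,II-2]: 15 consistent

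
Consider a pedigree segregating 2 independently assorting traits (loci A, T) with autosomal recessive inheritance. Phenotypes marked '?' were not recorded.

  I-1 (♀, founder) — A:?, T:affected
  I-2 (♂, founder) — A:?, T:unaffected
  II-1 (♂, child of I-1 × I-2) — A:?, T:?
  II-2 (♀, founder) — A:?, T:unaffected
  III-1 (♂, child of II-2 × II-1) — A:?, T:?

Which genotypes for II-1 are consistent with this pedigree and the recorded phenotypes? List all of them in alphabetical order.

II-1 ∈ {AA Tt, AA tt, Aa Tt, Aa tt, aa Tt, aa tt}

A/I-1 ? ·: AA|Aa|aa
A/I-2 ? ·: AA|Aa|aa
A/II-1 ? I-1×I-2: AA|Aa|aa
A/II-2 ? ·: AA|Aa|aa
A/III-1 ? II-2×II-1: AA|Aa|aa
⇒ A over [I-1,I-2,II-1,II-2,III-1]: 81 consistent
T/I-1 aff ·: tt
T/I-2 un ·: TT|Tt
T/II-1 ? I-1×I-2: Tt|tt
T/II-2 un ·: TT|Tt
T/III-1 ? II-2×II-1: TT|Tt|tt
⇒ T over [I-1,I-2,II-1,II-2,III-1]: 13 consistent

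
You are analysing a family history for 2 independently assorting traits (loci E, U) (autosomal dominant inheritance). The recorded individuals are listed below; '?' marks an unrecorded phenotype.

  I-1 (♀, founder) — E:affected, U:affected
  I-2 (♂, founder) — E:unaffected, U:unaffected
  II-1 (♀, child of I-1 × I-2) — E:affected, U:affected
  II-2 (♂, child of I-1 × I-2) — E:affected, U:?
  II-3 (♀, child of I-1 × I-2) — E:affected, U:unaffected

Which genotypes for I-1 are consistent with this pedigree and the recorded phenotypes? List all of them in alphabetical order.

I-1 ∈ {EE Uu, Ee Uu}

E/I-1 aff ·: Ee|EE
E/I-2 un ·: ee
E/II-1 aff I-1×I-2: Ee
E/II-2 aff I-1×I-2: Ee
E/II-3 aff I-1×I-2: Ee
⇒ E over [I-1,I-2,II-1,II-2,II-3]: 2 consistent
U/I-1 aff ·: Uu
U/I-2 un ·: uu
U/II-1 aff I-1×I-2: Uu
U/II-2 ? I-1×I-2: uu|Uu
U/II-3 un I-1×I-2: uu
⇒ U over [I-1,I-2,II-1,II-2,II-3]: 2 consistent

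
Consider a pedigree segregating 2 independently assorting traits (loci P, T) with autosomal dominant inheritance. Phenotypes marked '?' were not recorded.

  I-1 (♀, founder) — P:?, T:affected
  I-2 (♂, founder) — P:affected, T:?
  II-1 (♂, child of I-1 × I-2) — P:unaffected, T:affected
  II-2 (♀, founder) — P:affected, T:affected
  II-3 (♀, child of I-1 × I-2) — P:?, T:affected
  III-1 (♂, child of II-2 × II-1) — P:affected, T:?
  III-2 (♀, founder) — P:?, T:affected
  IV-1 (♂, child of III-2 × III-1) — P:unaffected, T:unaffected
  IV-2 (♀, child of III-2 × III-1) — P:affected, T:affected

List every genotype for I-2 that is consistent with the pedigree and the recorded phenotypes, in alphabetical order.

P/I-1 ? ·: pp|Pp
P/I-2 aff ·: Pp
P/II-1 un I-1×I-2: pp
P/II-2 aff ·: Pp|PP
P/II-3 ? I-1×I-2: pp|Pp|PP
P/III-1 aff II-2×II-1: Pp
P/III-2 ? ·: pp|Pp
P/IV-1 un III-2×III-1: pp
P/IV-2 aff III-2×III-1: Pp|PP
⇒ P over [I-1,I-2,II-1,II-2,II-3,III-1,III-2,IV-1,IV-2]: 30 consistent
T/I-1 aff ·: Tt|TT
T/I-2 ? ·: tt|Tt|TT
T/II-1 aff I-1×I-2: Tt|TT
T/II-2 aff ·: Tt|TT
T/II-3 aff I-1×I-2: Tt|TT
T/III-1 ? II-2×II-1: tt|Tt
T/III-2 aff ·: Tt
T/IV-1 un III-2×III-1: tt
T/IV-2 aff III-2×III-1: Tt|TT
⇒ T over [I-1,I-2,II-1,II-2,II-3,III-1,III-2,IV-1,IV-2]: 54 consistent

I-2 ∈ {Pp TT, Pp Tt, Pp tt}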